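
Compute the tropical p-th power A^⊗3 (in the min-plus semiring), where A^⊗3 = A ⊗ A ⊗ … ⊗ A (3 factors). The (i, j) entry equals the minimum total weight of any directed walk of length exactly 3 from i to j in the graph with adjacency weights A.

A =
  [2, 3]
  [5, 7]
A^⊗3 =
  [6, 7]
  [9, 10]

Each entry (A^⊗3)_ij equals the minimum over all length-3 walks i = v_0 → v_1 → … → v_3 = j of Σ_t A[v_t][v_{t+1}]. For example, for (i, j) = (0, 1) we minimise over 4 possible intermediate vertex sequences; the minimum is 7, attained along the walk 0 → 0 → 0 → 1.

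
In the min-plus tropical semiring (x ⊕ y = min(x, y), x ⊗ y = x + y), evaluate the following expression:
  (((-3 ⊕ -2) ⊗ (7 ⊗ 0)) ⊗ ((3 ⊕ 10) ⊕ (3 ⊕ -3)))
(((-3 ⊕ -2) ⊗ (7 ⊗ 0)) ⊗ ((3 ⊕ 10) ⊕ (3 ⊕ -3))) = 1

Expand innermost to outermost. Recall ⊕ takes the minimum of its arguments and ⊗ takes their sum. Working out the expression (((-3 ⊕ -2) ⊗ (7 ⊗ 0)) ⊗ ((3 ⊕ 10) ⊕ (3 ⊕ -3))) gives 1.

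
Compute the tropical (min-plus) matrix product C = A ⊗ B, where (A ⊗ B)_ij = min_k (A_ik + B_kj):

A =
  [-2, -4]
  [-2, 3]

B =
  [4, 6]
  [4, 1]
A ⊗ B =
  [0, -3]
  [2, 4]

Apply the min-plus product entry-by-entry:
  C[0][0] = min over k of (A[0][0] + B[0][0] = -2 + 4 = 2, A[0][1] + B[1][0] = -4 + 4 = 0) = 0 (attained at k = 1)
  C[0][1] = min over k of (A[0][0] + B[0][1] = -2 + 6 = 4, A[0][1] + B[1][1] = -4 + 1 = -3) = -3 (attained at k = 1)
  C[1][0] = min over k of (A[1][0] + B[0][0] = -2 + 4 = 2, A[1][1] + B[1][0] = 3 + 4 = 7) = 2 (attained at k = 0)
  C[1][1] = min over k of (A[1][0] + B[0][1] = -2 + 6 = 4, A[1][1] + B[1][1] = 3 + 1 = 4) = 4 (attained at k = 0)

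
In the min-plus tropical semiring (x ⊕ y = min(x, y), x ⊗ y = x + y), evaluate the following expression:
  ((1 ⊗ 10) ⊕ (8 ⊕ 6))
((1 ⊗ 10) ⊕ (8 ⊕ 6)) = 6

Expand innermost to outermost. Recall ⊕ takes the minimum of its arguments and ⊗ takes their sum. Working out the expression ((1 ⊗ 10) ⊕ (8 ⊕ 6)) gives 6.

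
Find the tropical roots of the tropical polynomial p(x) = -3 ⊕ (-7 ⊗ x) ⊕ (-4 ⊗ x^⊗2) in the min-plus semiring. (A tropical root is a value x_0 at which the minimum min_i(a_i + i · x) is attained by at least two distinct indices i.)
Roots: {-3, 4}

Each tropical root is a break point of the lower envelope of the lines y = a_i + i · x (there are 3 lines, with slopes 0, 1, ..., 2). Only the lines that attain the minimum somewhere contribute to roots; other lines are dominated. Here the surviving (envelope) indices are i = 2, i = 1, i = 0.
Intersections between consecutive envelope lines give the roots: for adjacent envelope indices i < j the intersection is x = (a_i − a_j) / (j − i). Reading off the sorted break points: {-3, 4}.
Verification: at each break x_0, at least two indices attain the minimum of min_i(a_i + i · x_0).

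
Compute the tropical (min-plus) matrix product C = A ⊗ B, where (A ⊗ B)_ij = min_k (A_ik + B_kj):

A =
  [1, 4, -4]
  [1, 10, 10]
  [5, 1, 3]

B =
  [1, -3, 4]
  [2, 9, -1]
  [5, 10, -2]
A ⊗ B =
  [1, -2, -6]
  [2, -2, 5]
  [3, 2, 0]

Apply the min-plus product entry-by-entry:
  C[0][0] = min over k of (A[0][0] + B[0][0] = 1 + 1 = 2, A[0][1] + B[1][0] = 4 + 2 = 6, A[0][2] + B[2][0] = -4 + 5 = 1) = 1 (attained at k = 2)
  C[0][1] = min over k of (A[0][0] + B[0][1] = 1 + -3 = -2, A[0][1] + B[1][1] = 4 + 9 = 13, A[0][2] + B[2][1] = -4 + 10 = 6) = -2 (attained at k = 0)
  C[0][2] = min over k of (A[0][0] + B[0][2] = 1 + 4 = 5, A[0][1] + B[1][2] = 4 + -1 = 3, A[0][2] + B[2][2] = -4 + -2 = -6) = -6 (attained at k = 2)
  C[1][0] = min over k of (A[1][0] + B[0][0] = 1 + 1 = 2, A[1][1] + B[1][0] = 10 + 2 = 12, A[1][2] + B[2][0] = 10 + 5 = 15) = 2 (attained at k = 0)
  C[1][1] = min over k of (A[1][0] + B[0][1] = 1 + -3 = -2, A[1][1] + B[1][1] = 10 + 9 = 19, A[1][2] + B[2][1] = 10 + 10 = 20) = -2 (attained at k = 0)
  C[1][2] = min over k of (A[1][0] + B[0][2] = 1 + 4 = 5, A[1][1] + B[1][2] = 10 + -1 = 9, A[1][2] + B[2][2] = 10 + -2 = 8) = 5 (attained at k = 0)
  C[2][0] = min over k of (A[2][0] + B[0][0] = 5 + 1 = 6, A[2][1] + B[1][0] = 1 + 2 = 3, A[2][2] + B[2][0] = 3 + 5 = 8) = 3 (attained at k = 1)
  C[2][1] = min over k of (A[2][0] + B[0][1] = 5 + -3 = 2, A[2][1] + B[1][1] = 1 + 9 = 10, A[2][2] + B[2][1] = 3 + 10 = 13) = 2 (attained at k = 0)
  C[2][2] = min over k of (A[2][0] + B[0][2] = 5 + 4 = 9, A[2][1] + B[1][2] = 1 + -1 = 0, A[2][2] + B[2][2] = 3 + -2 = 1) = 0 (attained at k = 1)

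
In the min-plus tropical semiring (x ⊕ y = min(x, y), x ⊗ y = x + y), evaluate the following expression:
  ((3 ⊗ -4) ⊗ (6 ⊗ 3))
((3 ⊗ -4) ⊗ (6 ⊗ 3)) = 8

Expand innermost to outermost. Recall ⊕ takes the minimum of its arguments and ⊗ takes their sum. Working out the expression ((3 ⊗ -4) ⊗ (6 ⊗ 3)) gives 8.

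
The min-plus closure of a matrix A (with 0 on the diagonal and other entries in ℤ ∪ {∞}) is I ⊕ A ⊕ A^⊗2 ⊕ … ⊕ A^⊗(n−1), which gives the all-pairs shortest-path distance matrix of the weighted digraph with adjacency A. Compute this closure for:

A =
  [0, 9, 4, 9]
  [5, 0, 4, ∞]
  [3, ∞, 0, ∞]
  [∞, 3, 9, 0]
Closure =
  [0, 9, 4, 9]
  [5, 0, 4, 14]
  [3, 12, 0, 12]
  [8, 3, 7, 0]

This is the Floyd-Warshall all-pairs shortest-path computation. For each intermediate vertex k = 0, 1, …, 3, update dist[i][j] ← min(dist[i][j], dist[i][k] + dist[k][j]). The final matrix gives, for each (i, j), the minimum total weight of any directed path from i to j (possibly empty when i = j).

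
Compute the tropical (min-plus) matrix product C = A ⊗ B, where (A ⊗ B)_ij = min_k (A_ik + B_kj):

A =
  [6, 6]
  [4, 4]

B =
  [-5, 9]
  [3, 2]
A ⊗ B =
  [1, 8]
  [-1, 6]

Apply the min-plus product entry-by-entry:
  C[0][0] = min over k of (A[0][0] + B[0][0] = 6 + -5 = 1, A[0][1] + B[1][0] = 6 + 3 = 9) = 1 (attained at k = 0)
  C[0][1] = min over k of (A[0][0] + B[0][1] = 6 + 9 = 15, A[0][1] + B[1][1] = 6 + 2 = 8) = 8 (attained at k = 1)
  C[1][0] = min over k of (A[1][0] + B[0][0] = 4 + -5 = -1, A[1][1] + B[1][0] = 4 + 3 = 7) = -1 (attained at k = 0)
  C[1][1] = min over k of (A[1][0] + B[0][1] = 4 + 9 = 13, A[1][1] + B[1][1] = 4 + 2 = 6) = 6 (attained at k = 1)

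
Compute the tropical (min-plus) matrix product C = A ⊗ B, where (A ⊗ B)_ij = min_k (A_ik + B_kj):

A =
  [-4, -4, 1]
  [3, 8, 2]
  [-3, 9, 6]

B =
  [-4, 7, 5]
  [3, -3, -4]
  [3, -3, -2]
A ⊗ B =
  [-8, -7, -8]
  [-1, -1, 0]
  [-7, 3, 2]

Apply the min-plus product entry-by-entry:
  C[0][0] = min over k of (A[0][0] + B[0][0] = -4 + -4 = -8, A[0][1] + B[1][0] = -4 + 3 = -1, A[0][2] + B[2][0] = 1 + 3 = 4) = -8 (attained at k = 0)
  C[0][1] = min over k of (A[0][0] + B[0][1] = -4 + 7 = 3, A[0][1] + B[1][1] = -4 + -3 = -7, A[0][2] + B[2][1] = 1 + -3 = -2) = -7 (attained at k = 1)
  C[0][2] = min over k of (A[0][0] + B[0][2] = -4 + 5 = 1, A[0][1] + B[1][2] = -4 + -4 = -8, A[0][2] + B[2][2] = 1 + -2 = -1) = -8 (attained at k = 1)
  C[1][0] = min over k of (A[1][0] + B[0][0] = 3 + -4 = -1, A[1][1] + B[1][0] = 8 + 3 = 11, A[1][2] + B[2][0] = 2 + 3 = 5) = -1 (attained at k = 0)
  C[1][1] = min over k of (A[1][0] + B[0][1] = 3 + 7 = 10, A[1][1] + B[1][1] = 8 + -3 = 5, A[1][2] + B[2][1] = 2 + -3 = -1) = -1 (attained at k = 2)
  C[1][2] = min over k of (A[1][0] + B[0][2] = 3 + 5 = 8, A[1][1] + B[1][2] = 8 + -4 = 4, A[1][2] + B[2][2] = 2 + -2 = 0) = 0 (attained at k = 2)
  C[2][0] = min over k of (A[2][0] + B[0][0] = -3 + -4 = -7, A[2][1] + B[1][0] = 9 + 3 = 12, A[2][2] + B[2][0] = 6 + 3 = 9) = -7 (attained at k = 0)
  C[2][1] = min over k of (A[2][0] + B[0][1] = -3 + 7 = 4, A[2][1] + B[1][1] = 9 + -3 = 6, A[2][2] + B[2][1] = 6 + -3 = 3) = 3 (attained at k = 2)
  C[2][2] = min over k of (A[2][0] + B[0][2] = -3 + 5 = 2, A[2][1] + B[1][2] = 9 + -4 = 5, A[2][2] + B[2][2] = 6 + -2 = 4) = 2 (attained at k = 0)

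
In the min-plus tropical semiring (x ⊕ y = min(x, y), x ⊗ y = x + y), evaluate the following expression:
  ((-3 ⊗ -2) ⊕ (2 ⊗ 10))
((-3 ⊗ -2) ⊕ (2 ⊗ 10)) = -5

Expand innermost to outermost. Recall ⊕ takes the minimum of its arguments and ⊗ takes their sum. Working out the expression ((-3 ⊗ -2) ⊕ (2 ⊗ 10)) gives -5.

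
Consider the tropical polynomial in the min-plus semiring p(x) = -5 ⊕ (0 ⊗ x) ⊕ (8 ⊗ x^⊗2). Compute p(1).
p(1) = -5

A tropical monomial a ⊗ x^⊗i evaluates to a + i · x. Evaluating each term at x = 1:
  Term 0 contributes -5 + 0 · 1 = -5
  Term 1 contributes 0 + 1 · 1 = 1
  Term 2 contributes 8 + 2 · 1 = 10
p(1) = ⊕ of these = min[-5, 1, 10] = -5.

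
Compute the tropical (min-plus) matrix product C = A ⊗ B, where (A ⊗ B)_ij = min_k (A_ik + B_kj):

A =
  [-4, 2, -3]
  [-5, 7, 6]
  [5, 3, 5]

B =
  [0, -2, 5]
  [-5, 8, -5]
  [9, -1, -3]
A ⊗ B =
  [-4, -6, -6]
  [-5, -7, 0]
  [-2, 3, -2]

Apply the min-plus product entry-by-entry:
  C[0][0] = min over k of (A[0][0] + B[0][0] = -4 + 0 = -4, A[0][1] + B[1][0] = 2 + -5 = -3, A[0][2] + B[2][0] = -3 + 9 = 6) = -4 (attained at k = 0)
  C[0][1] = min over k of (A[0][0] + B[0][1] = -4 + -2 = -6, A[0][1] + B[1][1] = 2 + 8 = 10, A[0][2] + B[2][1] = -3 + -1 = -4) = -6 (attained at k = 0)
  C[0][2] = min over k of (A[0][0] + B[0][2] = -4 + 5 = 1, A[0][1] + B[1][2] = 2 + -5 = -3, A[0][2] + B[2][2] = -3 + -3 = -6) = -6 (attained at k = 2)
  C[1][0] = min over k of (A[1][0] + B[0][0] = -5 + 0 = -5, A[1][1] + B[1][0] = 7 + -5 = 2, A[1][2] + B[2][0] = 6 + 9 = 15) = -5 (attained at k = 0)
  C[1][1] = min over k of (A[1][0] + B[0][1] = -5 + -2 = -7, A[1][1] + B[1][1] = 7 + 8 = 15, A[1][2] + B[2][1] = 6 + -1 = 5) = -7 (attained at k = 0)
  C[1][2] = min over k of (A[1][0] + B[0][2] = -5 + 5 = 0, A[1][1] + B[1][2] = 7 + -5 = 2, A[1][2] + B[2][2] = 6 + -3 = 3) = 0 (attained at k = 0)
  C[2][0] = min over k of (A[2][0] + B[0][0] = 5 + 0 = 5, A[2][1] + B[1][0] = 3 + -5 = -2, A[2][2] + B[2][0] = 5 + 9 = 14) = -2 (attained at k = 1)
  C[2][1] = min over k of (A[2][0] + B[0][1] = 5 + -2 = 3, A[2][1] + B[1][1] = 3 + 8 = 11, A[2][2] + B[2][1] = 5 + -1 = 4) = 3 (attained at k = 0)
  C[2][2] = min over k of (A[2][0] + B[0][2] = 5 + 5 = 10, A[2][1] + B[1][2] = 3 + -5 = -2, A[2][2] + B[2][2] = 5 + -3 = 2) = -2 (attained at k = 1)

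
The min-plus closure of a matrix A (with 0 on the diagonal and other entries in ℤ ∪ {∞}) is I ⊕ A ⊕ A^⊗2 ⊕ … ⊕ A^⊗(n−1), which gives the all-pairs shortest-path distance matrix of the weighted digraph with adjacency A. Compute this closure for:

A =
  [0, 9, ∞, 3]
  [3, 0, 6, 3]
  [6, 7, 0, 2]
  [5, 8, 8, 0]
Closure =
  [0, 9, 11, 3]
  [3, 0, 6, 3]
  [6, 7, 0, 2]
  [5, 8, 8, 0]

This is the Floyd-Warshall all-pairs shortest-path computation. For each intermediate vertex k = 0, 1, …, 3, update dist[i][j] ← min(dist[i][j], dist[i][k] + dist[k][j]). The final matrix gives, for each (i, j), the minimum total weight of any directed path from i to j (possibly empty when i = j).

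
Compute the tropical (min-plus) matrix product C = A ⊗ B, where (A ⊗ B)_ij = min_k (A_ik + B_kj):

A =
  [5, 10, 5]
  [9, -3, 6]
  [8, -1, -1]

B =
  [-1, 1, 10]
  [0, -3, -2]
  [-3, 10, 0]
A ⊗ B =
  [2, 6, 5]
  [-3, -6, -5]
  [-4, -4, -3]

Apply the min-plus product entry-by-entry:
  C[0][0] = min over k of (A[0][0] + B[0][0] = 5 + -1 = 4, A[0][1] + B[1][0] = 10 + 0 = 10, A[0][2] + B[2][0] = 5 + -3 = 2) = 2 (attained at k = 2)
  C[0][1] = min over k of (A[0][0] + B[0][1] = 5 + 1 = 6, A[0][1] + B[1][1] = 10 + -3 = 7, A[0][2] + B[2][1] = 5 + 10 = 15) = 6 (attained at k = 0)
  C[0][2] = min over k of (A[0][0] + B[0][2] = 5 + 10 = 15, A[0][1] + B[1][2] = 10 + -2 = 8, A[0][2] + B[2][2] = 5 + 0 = 5) = 5 (attained at k = 2)
  C[1][0] = min over k of (A[1][0] + B[0][0] = 9 + -1 = 8, A[1][1] + B[1][0] = -3 + 0 = -3, A[1][2] + B[2][0] = 6 + -3 = 3) = -3 (attained at k = 1)
  C[1][1] = min over k of (A[1][0] + B[0][1] = 9 + 1 = 10, A[1][1] + B[1][1] = -3 + -3 = -6, A[1][2] + B[2][1] = 6 + 10 = 16) = -6 (attained at k = 1)
  C[1][2] = min over k of (A[1][0] + B[0][2] = 9 + 10 = 19, A[1][1] + B[1][2] = -3 + -2 = -5, A[1][2] + B[2][2] = 6 + 0 = 6) = -5 (attained at k = 1)
  C[2][0] = min over k of (A[2][0] + B[0][0] = 8 + -1 = 7, A[2][1] + B[1][0] = -1 + 0 = -1, A[2][2] + B[2][0] = -1 + -3 = -4) = -4 (attained at k = 2)
  C[2][1] = min over k of (A[2][0] + B[0][1] = 8 + 1 = 9, A[2][1] + B[1][1] = -1 + -3 = -4, A[2][2] + B[2][1] = -1 + 10 = 9) = -4 (attained at k = 1)
  C[2][2] = min over k of (A[2][0] + B[0][2] = 8 + 10 = 18, A[2][1] + B[1][2] = -1 + -2 = -3, A[2][2] + B[2][2] = -1 + 0 = -1) = -3 (attained at k = 1)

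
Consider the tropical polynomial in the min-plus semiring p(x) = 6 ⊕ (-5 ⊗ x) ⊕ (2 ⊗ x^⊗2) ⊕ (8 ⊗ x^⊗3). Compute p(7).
p(7) = 2

A tropical monomial a ⊗ x^⊗i evaluates to a + i · x. Evaluating each term at x = 7:
  Term 0 contributes 6 + 0 · 7 = 6
  Term 1 contributes -5 + 1 · 7 = 2
  Term 2 contributes 2 + 2 · 7 = 16
  Term 3 contributes 8 + 3 · 7 = 29
p(7) = ⊕ of these = min[6, 2, 16, 29] = 2.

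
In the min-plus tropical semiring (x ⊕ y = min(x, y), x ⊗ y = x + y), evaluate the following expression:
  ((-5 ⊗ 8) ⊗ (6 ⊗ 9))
((-5 ⊗ 8) ⊗ (6 ⊗ 9)) = 18

Expand innermost to outermost. Recall ⊕ takes the minimum of its arguments and ⊗ takes their sum. Working out the expression ((-5 ⊗ 8) ⊗ (6 ⊗ 9)) gives 18.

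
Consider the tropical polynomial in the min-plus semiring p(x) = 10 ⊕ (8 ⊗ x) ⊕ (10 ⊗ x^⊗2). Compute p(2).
p(2) = 10

A tropical monomial a ⊗ x^⊗i evaluates to a + i · x. Evaluating each term at x = 2:
  Term 0 contributes 10 + 0 · 2 = 10
  Term 1 contributes 8 + 1 · 2 = 10
  Term 2 contributes 10 + 2 · 2 = 14
p(2) = ⊕ of these = min[10, 10, 14] = 10.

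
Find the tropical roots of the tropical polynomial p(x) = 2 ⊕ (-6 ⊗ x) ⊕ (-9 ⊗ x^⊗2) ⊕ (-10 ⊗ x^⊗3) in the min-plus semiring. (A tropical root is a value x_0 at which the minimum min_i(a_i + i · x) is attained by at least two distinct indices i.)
Roots: {1, 3, 8}

Each tropical root is a break point of the lower envelope of the lines y = a_i + i · x (there are 4 lines, with slopes 0, 1, ..., 3). Only the lines that attain the minimum somewhere contribute to roots; other lines are dominated. Here the surviving (envelope) indices are i = 3, i = 2, i = 1, i = 0.
Intersections between consecutive envelope lines give the roots: for adjacent envelope indices i < j the intersection is x = (a_i − a_j) / (j − i). Reading off the sorted break points: {1, 3, 8}.
Verification: at each break x_0, at least two indices attain the minimum of min_i(a_i + i · x_0).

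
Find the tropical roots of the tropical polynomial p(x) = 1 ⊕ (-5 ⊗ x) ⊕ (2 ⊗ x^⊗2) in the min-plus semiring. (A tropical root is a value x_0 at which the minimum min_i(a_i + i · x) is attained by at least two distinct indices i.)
Roots: {-7, 6}

Each tropical root is a break point of the lower envelope of the lines y = a_i + i · x (there are 3 lines, with slopes 0, 1, ..., 2). Only the lines that attain the minimum somewhere contribute to roots; other lines are dominated. Here the surviving (envelope) indices are i = 2, i = 1, i = 0.
Intersections between consecutive envelope lines give the roots: for adjacent envelope indices i < j the intersection is x = (a_i − a_j) / (j − i). Reading off the sorted break points: {-7, 6}.
Verification: at each break x_0, at least two indices attain the minimum of min_i(a_i + i · x_0).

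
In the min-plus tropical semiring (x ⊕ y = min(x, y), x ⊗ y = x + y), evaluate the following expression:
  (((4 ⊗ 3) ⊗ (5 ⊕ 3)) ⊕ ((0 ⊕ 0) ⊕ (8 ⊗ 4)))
(((4 ⊗ 3) ⊗ (5 ⊕ 3)) ⊕ ((0 ⊕ 0) ⊕ (8 ⊗ 4))) = 0

Expand innermost to outermost. Recall ⊕ takes the minimum of its arguments and ⊗ takes their sum. Working out the expression (((4 ⊗ 3) ⊗ (5 ⊕ 3)) ⊕ ((0 ⊕ 0) ⊕ (8 ⊗ 4))) gives 0.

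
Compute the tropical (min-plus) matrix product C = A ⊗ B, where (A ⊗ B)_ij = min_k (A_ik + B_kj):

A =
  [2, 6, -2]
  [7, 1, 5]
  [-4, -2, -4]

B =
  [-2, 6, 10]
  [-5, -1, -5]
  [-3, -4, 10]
A ⊗ B =
  [-5, -6, 1]
  [-4, 0, -4]
  [-7, -8, -7]

Apply the min-plus product entry-by-entry:
  C[0][0] = min over k of (A[0][0] + B[0][0] = 2 + -2 = 0, A[0][1] + B[1][0] = 6 + -5 = 1, A[0][2] + B[2][0] = -2 + -3 = -5) = -5 (attained at k = 2)
  C[0][1] = min over k of (A[0][0] + B[0][1] = 2 + 6 = 8, A[0][1] + B[1][1] = 6 + -1 = 5, A[0][2] + B[2][1] = -2 + -4 = -6) = -6 (attained at k = 2)
  C[0][2] = min over k of (A[0][0] + B[0][2] = 2 + 10 = 12, A[0][1] + B[1][2] = 6 + -5 = 1, A[0][2] + B[2][2] = -2 + 10 = 8) = 1 (attained at k = 1)
  C[1][0] = min over k of (A[1][0] + B[0][0] = 7 + -2 = 5, A[1][1] + B[1][0] = 1 + -5 = -4, A[1][2] + B[2][0] = 5 + -3 = 2) = -4 (attained at k = 1)
  C[1][1] = min over k of (A[1][0] + B[0][1] = 7 + 6 = 13, A[1][1] + B[1][1] = 1 + -1 = 0, A[1][2] + B[2][1] = 5 + -4 = 1) = 0 (attained at k = 1)
  C[1][2] = min over k of (A[1][0] + B[0][2] = 7 + 10 = 17, A[1][1] + B[1][2] = 1 + -5 = -4, A[1][2] + B[2][2] = 5 + 10 = 15) = -4 (attained at k = 1)
  C[2][0] = min over k of (A[2][0] + B[0][0] = -4 + -2 = -6, A[2][1] + B[1][0] = -2 + -5 = -7, A[2][2] + B[2][0] = -4 + -3 = -7) = -7 (attained at k = 1)
  C[2][1] = min over k of (A[2][0] + B[0][1] = -4 + 6 = 2, A[2][1] + B[1][1] = -2 + -1 = -3, A[2][2] + B[2][1] = -4 + -4 = -8) = -8 (attained at k = 2)
  C[2][2] = min over k of (A[2][0] + B[0][2] = -4 + 10 = 6, A[2][1] + B[1][2] = -2 + -5 = -7, A[2][2] + B[2][2] = -4 + 10 = 6) = -7 (attained at k = 1)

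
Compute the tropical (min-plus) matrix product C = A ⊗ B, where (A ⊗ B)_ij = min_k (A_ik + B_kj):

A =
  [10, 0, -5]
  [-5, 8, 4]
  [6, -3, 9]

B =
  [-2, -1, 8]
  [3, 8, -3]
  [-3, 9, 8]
A ⊗ B =
  [-8, 4, -3]
  [-7, -6, 3]
  [0, 5, -6]

Apply the min-plus product entry-by-entry:
  C[0][0] = min over k of (A[0][0] + B[0][0] = 10 + -2 = 8, A[0][1] + B[1][0] = 0 + 3 = 3, A[0][2] + B[2][0] = -5 + -3 = -8) = -8 (attained at k = 2)
  C[0][1] = min over k of (A[0][0] + B[0][1] = 10 + -1 = 9, A[0][1] + B[1][1] = 0 + 8 = 8, A[0][2] + B[2][1] = -5 + 9 = 4) = 4 (attained at k = 2)
  C[0][2] = min over k of (A[0][0] + B[0][2] = 10 + 8 = 18, A[0][1] + B[1][2] = 0 + -3 = -3, A[0][2] + B[2][2] = -5 + 8 = 3) = -3 (attained at k = 1)
  C[1][0] = min over k of (A[1][0] + B[0][0] = -5 + -2 = -7, A[1][1] + B[1][0] = 8 + 3 = 11, A[1][2] + B[2][0] = 4 + -3 = 1) = -7 (attained at k = 0)
  C[1][1] = min over k of (A[1][0] + B[0][1] = -5 + -1 = -6, A[1][1] + B[1][1] = 8 + 8 = 16, A[1][2] + B[2][1] = 4 + 9 = 13) = -6 (attained at k = 0)
  C[1][2] = min over k of (A[1][0] + B[0][2] = -5 + 8 = 3, A[1][1] + B[1][2] = 8 + -3 = 5, A[1][2] + B[2][2] = 4 + 8 = 12) = 3 (attained at k = 0)
  C[2][0] = min over k of (A[2][0] + B[0][0] = 6 + -2 = 4, A[2][1] + B[1][0] = -3 + 3 = 0, A[2][2] + B[2][0] = 9 + -3 = 6) = 0 (attained at k = 1)
  C[2][1] = min over k of (A[2][0] + B[0][1] = 6 + -1 = 5, A[2][1] + B[1][1] = -3 + 8 = 5, A[2][2] + B[2][1] = 9 + 9 = 18) = 5 (attained at k = 0)
  C[2][2] = min over k of (A[2][0] + B[0][2] = 6 + 8 = 14, A[2][1] + B[1][2] = -3 + -3 = -6, A[2][2] + B[2][2] = 9 + 8 = 17) = -6 (attained at k = 1)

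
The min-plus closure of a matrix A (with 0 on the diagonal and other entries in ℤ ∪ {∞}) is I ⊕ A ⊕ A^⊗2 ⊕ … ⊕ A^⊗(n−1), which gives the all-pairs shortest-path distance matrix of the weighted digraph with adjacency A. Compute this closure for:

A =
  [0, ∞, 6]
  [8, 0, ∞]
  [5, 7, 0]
Closure =
  [0, 13, 6]
  [8, 0, 14]
  [5, 7, 0]

This is the Floyd-Warshall all-pairs shortest-path computation. For each intermediate vertex k = 0, 1, …, 2, update dist[i][j] ← min(dist[i][j], dist[i][k] + dist[k][j]). The final matrix gives, for each (i, j), the minimum total weight of any directed path from i to j (possibly empty when i = j).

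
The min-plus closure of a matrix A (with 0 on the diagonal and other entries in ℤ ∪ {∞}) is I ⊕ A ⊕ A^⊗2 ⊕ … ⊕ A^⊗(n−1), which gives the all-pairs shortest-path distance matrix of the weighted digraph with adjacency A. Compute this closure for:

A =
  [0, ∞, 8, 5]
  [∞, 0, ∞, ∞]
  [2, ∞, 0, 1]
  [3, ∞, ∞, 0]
Closure =
  [0, ∞, 8, 5]
  [∞, 0, ∞, ∞]
  [2, ∞, 0, 1]
  [3, ∞, 11, 0]

This is the Floyd-Warshall all-pairs shortest-path computation. For each intermediate vertex k = 0, 1, …, 3, update dist[i][j] ← min(dist[i][j], dist[i][k] + dist[k][j]). The final matrix gives, for each (i, j), the minimum total weight of any directed path from i to j (possibly empty when i = j).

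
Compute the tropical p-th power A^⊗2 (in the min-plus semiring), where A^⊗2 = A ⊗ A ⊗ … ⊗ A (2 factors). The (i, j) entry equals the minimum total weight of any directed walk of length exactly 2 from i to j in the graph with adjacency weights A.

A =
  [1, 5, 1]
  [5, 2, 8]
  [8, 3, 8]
A^⊗2 =
  [2, 4, 2]
  [6, 4, 6]
  [8, 5, 9]

Each entry (A^⊗2)_ij equals the minimum over all length-2 walks i = v_0 → v_1 → … → v_2 = j of Σ_t A[v_t][v_{t+1}]. For example, for (i, j) = (0, 2) we minimise over 3 possible intermediate vertex sequences; the minimum is 2, attained along the walk 0 → 0 → 2.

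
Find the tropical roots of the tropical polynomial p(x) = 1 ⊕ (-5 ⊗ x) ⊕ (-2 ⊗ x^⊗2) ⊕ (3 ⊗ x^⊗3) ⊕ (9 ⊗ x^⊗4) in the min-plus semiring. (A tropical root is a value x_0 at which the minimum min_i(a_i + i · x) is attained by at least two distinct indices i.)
Roots: {-6, -5, -3, 6}

Each tropical root is a break point of the lower envelope of the lines y = a_i + i · x (there are 5 lines, with slopes 0, 1, ..., 4). Only the lines that attain the minimum somewhere contribute to roots; other lines are dominated. Here the surviving (envelope) indices are i = 4, i = 3, i = 2, i = 1, i = 0.
Intersections between consecutive envelope lines give the roots: for adjacent envelope indices i < j the intersection is x = (a_i − a_j) / (j − i). Reading off the sorted break points: {-6, -5, -3, 6}.
Verification: at each break x_0, at least two indices attain the minimum of min_i(a_i + i · x_0).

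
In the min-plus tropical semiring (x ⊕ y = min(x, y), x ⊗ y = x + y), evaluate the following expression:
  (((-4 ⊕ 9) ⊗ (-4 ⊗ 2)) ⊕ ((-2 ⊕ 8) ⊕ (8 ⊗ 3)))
(((-4 ⊕ 9) ⊗ (-4 ⊗ 2)) ⊕ ((-2 ⊕ 8) ⊕ (8 ⊗ 3))) = -6

Expand innermost to outermost. Recall ⊕ takes the minimum of its arguments and ⊗ takes their sum. Working out the expression (((-4 ⊕ 9) ⊗ (-4 ⊗ 2)) ⊕ ((-2 ⊕ 8) ⊕ (8 ⊗ 3))) gives -6.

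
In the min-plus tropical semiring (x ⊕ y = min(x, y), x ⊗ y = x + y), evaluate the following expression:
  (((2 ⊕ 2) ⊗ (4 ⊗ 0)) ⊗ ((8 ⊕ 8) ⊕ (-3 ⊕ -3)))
(((2 ⊕ 2) ⊗ (4 ⊗ 0)) ⊗ ((8 ⊕ 8) ⊕ (-3 ⊕ -3))) = 3

Expand innermost to outermost. Recall ⊕ takes the minimum of its arguments and ⊗ takes their sum. Working out the expression (((2 ⊕ 2) ⊗ (4 ⊗ 0)) ⊗ ((8 ⊕ 8) ⊕ (-3 ⊕ -3))) gives 3.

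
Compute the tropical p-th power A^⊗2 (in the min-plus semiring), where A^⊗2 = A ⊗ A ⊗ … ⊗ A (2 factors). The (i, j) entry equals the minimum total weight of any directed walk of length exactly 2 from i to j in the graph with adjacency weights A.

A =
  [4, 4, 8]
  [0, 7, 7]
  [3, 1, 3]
A^⊗2 =
  [4, 8, 11]
  [4, 4, 8]
  [1, 4, 6]

Each entry (A^⊗2)_ij equals the minimum over all length-2 walks i = v_0 → v_1 → … → v_2 = j of Σ_t A[v_t][v_{t+1}]. For example, for (i, j) = (0, 2) we minimise over 3 possible intermediate vertex sequences; the minimum is 11, attained along the walk 0 → 1 → 2.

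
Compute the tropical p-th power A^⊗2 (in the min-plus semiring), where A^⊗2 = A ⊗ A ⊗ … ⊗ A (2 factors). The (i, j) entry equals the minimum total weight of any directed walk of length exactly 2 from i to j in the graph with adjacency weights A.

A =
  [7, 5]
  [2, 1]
A^⊗2 =
  [7, 6]
  [3, 2]

Each entry (A^⊗2)_ij equals the minimum over all length-2 walks i = v_0 → v_1 → … → v_2 = j of Σ_t A[v_t][v_{t+1}]. For example, for (i, j) = (0, 1) we minimise over 2 possible intermediate vertex sequences; the minimum is 6, attained along the walk 0 → 1 → 1.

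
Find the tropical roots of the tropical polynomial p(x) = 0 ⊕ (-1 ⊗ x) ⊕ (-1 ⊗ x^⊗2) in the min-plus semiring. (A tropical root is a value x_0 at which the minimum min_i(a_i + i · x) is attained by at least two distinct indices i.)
Roots: {0, 1}

Each tropical root is a break point of the lower envelope of the lines y = a_i + i · x (there are 3 lines, with slopes 0, 1, ..., 2). Only the lines that attain the minimum somewhere contribute to roots; other lines are dominated. Here the surviving (envelope) indices are i = 2, i = 1, i = 0.
Intersections between consecutive envelope lines give the roots: for adjacent envelope indices i < j the intersection is x = (a_i − a_j) / (j − i). Reading off the sorted break points: {0, 1}.
Verification: at each break x_0, at least two indices attain the minimum of min_i(a_i + i · x_0).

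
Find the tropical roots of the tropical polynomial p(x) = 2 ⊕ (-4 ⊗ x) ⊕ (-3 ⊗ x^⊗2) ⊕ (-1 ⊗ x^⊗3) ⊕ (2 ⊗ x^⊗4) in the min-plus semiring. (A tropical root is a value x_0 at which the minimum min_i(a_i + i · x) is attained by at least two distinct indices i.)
Roots: {-3, -2, -1, 6}

Each tropical root is a break point of the lower envelope of the lines y = a_i + i · x (there are 5 lines, with slopes 0, 1, ..., 4). Only the lines that attain the minimum somewhere contribute to roots; other lines are dominated. Here the surviving (envelope) indices are i = 4, i = 3, i = 2, i = 1, i = 0.
Intersections between consecutive envelope lines give the roots: for adjacent envelope indices i < j the intersection is x = (a_i − a_j) / (j − i). Reading off the sorted break points: {-3, -2, -1, 6}.
Verification: at each break x_0, at least two indices attain the minimum of min_i(a_i + i · x_0).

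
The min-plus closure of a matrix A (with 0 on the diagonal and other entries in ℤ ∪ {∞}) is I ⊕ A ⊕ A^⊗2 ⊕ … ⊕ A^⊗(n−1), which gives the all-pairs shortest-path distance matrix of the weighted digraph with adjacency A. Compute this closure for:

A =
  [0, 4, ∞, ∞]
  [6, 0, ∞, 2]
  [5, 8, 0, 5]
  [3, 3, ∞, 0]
Closure =
  [0, 4, ∞, 6]
  [5, 0, ∞, 2]
  [5, 8, 0, 5]
  [3, 3, ∞, 0]

This is the Floyd-Warshall all-pairs shortest-path computation. For each intermediate vertex k = 0, 1, …, 3, update dist[i][j] ← min(dist[i][j], dist[i][k] + dist[k][j]). The final matrix gives, for each (i, j), the minimum total weight of any directed path from i to j (possibly empty when i = j).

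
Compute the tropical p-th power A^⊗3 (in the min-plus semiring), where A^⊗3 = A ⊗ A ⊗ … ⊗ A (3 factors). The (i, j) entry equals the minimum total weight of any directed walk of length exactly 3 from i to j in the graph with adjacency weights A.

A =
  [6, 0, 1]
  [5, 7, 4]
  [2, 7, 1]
A^⊗3 =
  [4, 3, 3]
  [7, 6, 6]
  [4, 3, 3]

Each entry (A^⊗3)_ij equals the minimum over all length-3 walks i = v_0 → v_1 → … → v_3 = j of Σ_t A[v_t][v_{t+1}]. For example, for (i, j) = (0, 2) we minimise over 9 possible intermediate vertex sequences; the minimum is 3, attained along the walk 0 → 2 → 2 → 2.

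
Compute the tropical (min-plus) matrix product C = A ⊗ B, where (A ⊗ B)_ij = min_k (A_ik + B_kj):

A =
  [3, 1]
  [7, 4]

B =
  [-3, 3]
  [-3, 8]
A ⊗ B =
  [-2, 6]
  [1, 10]

Apply the min-plus product entry-by-entry:
  C[0][0] = min over k of (A[0][0] + B[0][0] = 3 + -3 = 0, A[0][1] + B[1][0] = 1 + -3 = -2) = -2 (attained at k = 1)
  C[0][1] = min over k of (A[0][0] + B[0][1] = 3 + 3 = 6, A[0][1] + B[1][1] = 1 + 8 = 9) = 6 (attained at k = 0)
  C[1][0] = min over k of (A[1][0] + B[0][0] = 7 + -3 = 4, A[1][1] + B[1][0] = 4 + -3 = 1) = 1 (attained at k = 1)
  C[1][1] = min over k of (A[1][0] + B[0][1] = 7 + 3 = 10, A[1][1] + B[1][1] = 4 + 8 = 12) = 10 (attained at k = 0)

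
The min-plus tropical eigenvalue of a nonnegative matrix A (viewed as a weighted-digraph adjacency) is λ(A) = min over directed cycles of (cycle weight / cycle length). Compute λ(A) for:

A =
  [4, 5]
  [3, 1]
λ(A) = 1

Enumerate directed cycles and compute their means (weight / length). Sample:
  cycle 0 → 0: weight = 4, length = 1, mean = 4/1 ≈ 4.000
  cycle 1 → 1: weight = 1, length = 1, mean = 1/1 ≈ 1.000
  cycle 0 → 1 → 0: weight = 8, length = 2, mean = 8/2 ≈ 4.000
  cycle 1 → 0 → 1: weight = 8, length = 2, mean = 8/2 ≈ 4.000
Minimum mean = 1.000, attained e.g. along the cycle 1 → 1 with weight 1 and length 1. So λ(A) = 1/1 = 1.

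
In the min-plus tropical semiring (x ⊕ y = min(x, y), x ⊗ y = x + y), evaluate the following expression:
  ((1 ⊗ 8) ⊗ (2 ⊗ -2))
((1 ⊗ 8) ⊗ (2 ⊗ -2)) = 9

Expand innermost to outermost. Recall ⊕ takes the minimum of its arguments and ⊗ takes their sum. Working out the expression ((1 ⊗ 8) ⊗ (2 ⊗ -2)) gives 9.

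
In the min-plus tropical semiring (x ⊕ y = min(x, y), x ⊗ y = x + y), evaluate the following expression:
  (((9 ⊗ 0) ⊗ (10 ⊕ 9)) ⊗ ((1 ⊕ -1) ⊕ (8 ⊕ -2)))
(((9 ⊗ 0) ⊗ (10 ⊕ 9)) ⊗ ((1 ⊕ -1) ⊕ (8 ⊕ -2))) = 16

Expand innermost to outermost. Recall ⊕ takes the minimum of its arguments and ⊗ takes their sum. Working out the expression (((9 ⊗ 0) ⊗ (10 ⊕ 9)) ⊗ ((1 ⊕ -1) ⊕ (8 ⊕ -2))) gives 16.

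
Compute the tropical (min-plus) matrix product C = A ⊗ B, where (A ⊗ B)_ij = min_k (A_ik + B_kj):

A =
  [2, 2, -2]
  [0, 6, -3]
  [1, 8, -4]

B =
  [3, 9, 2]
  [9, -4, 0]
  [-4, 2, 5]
A ⊗ B =
  [-6, -2, 2]
  [-7, -1, 2]
  [-8, -2, 1]

Apply the min-plus product entry-by-entry:
  C[0][0] = min over k of (A[0][0] + B[0][0] = 2 + 3 = 5, A[0][1] + B[1][0] = 2 + 9 = 11, A[0][2] + B[2][0] = -2 + -4 = -6) = -6 (attained at k = 2)
  C[0][1] = min over k of (A[0][0] + B[0][1] = 2 + 9 = 11, A[0][1] + B[1][1] = 2 + -4 = -2, A[0][2] + B[2][1] = -2 + 2 = 0) = -2 (attained at k = 1)
  C[0][2] = min over k of (A[0][0] + B[0][2] = 2 + 2 = 4, A[0][1] + B[1][2] = 2 + 0 = 2, A[0][2] + B[2][2] = -2 + 5 = 3) = 2 (attained at k = 1)
  C[1][0] = min over k of (A[1][0] + B[0][0] = 0 + 3 = 3, A[1][1] + B[1][0] = 6 + 9 = 15, A[1][2] + B[2][0] = -3 + -4 = -7) = -7 (attained at k = 2)
  C[1][1] = min over k of (A[1][0] + B[0][1] = 0 + 9 = 9, A[1][1] + B[1][1] = 6 + -4 = 2, A[1][2] + B[2][1] = -3 + 2 = -1) = -1 (attained at k = 2)
  C[1][2] = min over k of (A[1][0] + B[0][2] = 0 + 2 = 2, A[1][1] + B[1][2] = 6 + 0 = 6, A[1][2] + B[2][2] = -3 + 5 = 2) = 2 (attained at k = 0)
  C[2][0] = min over k of (A[2][0] + B[0][0] = 1 + 3 = 4, A[2][1] + B[1][0] = 8 + 9 = 17, A[2][2] + B[2][0] = -4 + -4 = -8) = -8 (attained at k = 2)
  C[2][1] = min over k of (A[2][0] + B[0][1] = 1 + 9 = 10, A[2][1] + B[1][1] = 8 + -4 = 4, A[2][2] + B[2][1] = -4 + 2 = -2) = -2 (attained at k = 2)
  C[2][2] = min over k of (A[2][0] + B[0][2] = 1 + 2 = 3, A[2][1] + B[1][2] = 8 + 0 = 8, A[2][2] + B[2][2] = -4 + 5 = 1) = 1 (attained at k = 2)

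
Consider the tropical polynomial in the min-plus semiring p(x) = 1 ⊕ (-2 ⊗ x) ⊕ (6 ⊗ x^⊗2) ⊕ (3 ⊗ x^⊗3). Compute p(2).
p(2) = 0

A tropical monomial a ⊗ x^⊗i evaluates to a + i · x. Evaluating each term at x = 2:
  Term 0 contributes 1 + 0 · 2 = 1
  Term 1 contributes -2 + 1 · 2 = 0
  Term 2 contributes 6 + 2 · 2 = 10
  Term 3 contributes 3 + 3 · 2 = 9
p(2) = ⊕ of these = min[1, 0, 10, 9] = 0.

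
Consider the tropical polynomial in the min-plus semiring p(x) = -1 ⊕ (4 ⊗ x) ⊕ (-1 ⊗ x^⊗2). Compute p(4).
p(4) = -1

A tropical monomial a ⊗ x^⊗i evaluates to a + i · x. Evaluating each term at x = 4:
  Term 0 contributes -1 + 0 · 4 = -1
  Term 1 contributes 4 + 1 · 4 = 8
  Term 2 contributes -1 + 2 · 4 = 7
p(4) = ⊕ of these = min[-1, 8, 7] = -1.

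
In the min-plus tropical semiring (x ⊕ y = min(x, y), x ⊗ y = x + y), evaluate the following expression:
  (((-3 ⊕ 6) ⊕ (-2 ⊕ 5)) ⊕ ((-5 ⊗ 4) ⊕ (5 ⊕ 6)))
(((-3 ⊕ 6) ⊕ (-2 ⊕ 5)) ⊕ ((-5 ⊗ 4) ⊕ (5 ⊕ 6))) = -3

Expand innermost to outermost. Recall ⊕ takes the minimum of its arguments and ⊗ takes their sum. Working out the expression (((-3 ⊕ 6) ⊕ (-2 ⊕ 5)) ⊕ ((-5 ⊗ 4) ⊕ (5 ⊕ 6))) gives -3.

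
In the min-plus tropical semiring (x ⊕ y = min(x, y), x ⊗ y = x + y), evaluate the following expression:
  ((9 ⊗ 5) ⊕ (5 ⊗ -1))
((9 ⊗ 5) ⊕ (5 ⊗ -1)) = 4

Expand innermost to outermost. Recall ⊕ takes the minimum of its arguments and ⊗ takes their sum. Working out the expression ((9 ⊗ 5) ⊕ (5 ⊗ -1)) gives 4.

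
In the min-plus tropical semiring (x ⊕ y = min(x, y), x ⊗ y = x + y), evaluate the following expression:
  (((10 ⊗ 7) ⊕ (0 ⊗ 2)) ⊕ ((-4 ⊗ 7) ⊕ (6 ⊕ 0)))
(((10 ⊗ 7) ⊕ (0 ⊗ 2)) ⊕ ((-4 ⊗ 7) ⊕ (6 ⊕ 0))) = 0

Expand innermost to outermost. Recall ⊕ takes the minimum of its arguments and ⊗ takes their sum. Working out the expression (((10 ⊗ 7) ⊕ (0 ⊗ 2)) ⊕ ((-4 ⊗ 7) ⊕ (6 ⊕ 0))) gives 0.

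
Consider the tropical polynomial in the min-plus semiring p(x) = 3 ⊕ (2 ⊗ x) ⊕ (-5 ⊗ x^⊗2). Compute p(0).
p(0) = -5

A tropical monomial a ⊗ x^⊗i evaluates to a + i · x. Evaluating each term at x = 0:
  Term 0 contributes 3 + 0 · 0 = 3
  Term 1 contributes 2 + 1 · 0 = 2
  Term 2 contributes -5 + 2 · 0 = -5
p(0) = ⊕ of these = min[3, 2, -5] = -5.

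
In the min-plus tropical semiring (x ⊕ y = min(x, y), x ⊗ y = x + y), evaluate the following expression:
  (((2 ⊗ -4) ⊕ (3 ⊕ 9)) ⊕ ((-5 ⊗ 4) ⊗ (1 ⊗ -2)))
(((2 ⊗ -4) ⊕ (3 ⊕ 9)) ⊕ ((-5 ⊗ 4) ⊗ (1 ⊗ -2))) = -2

Expand innermost to outermost. Recall ⊕ takes the minimum of its arguments and ⊗ takes their sum. Working out the expression (((2 ⊗ -4) ⊕ (3 ⊕ 9)) ⊕ ((-5 ⊗ 4) ⊗ (1 ⊗ -2))) gives -2.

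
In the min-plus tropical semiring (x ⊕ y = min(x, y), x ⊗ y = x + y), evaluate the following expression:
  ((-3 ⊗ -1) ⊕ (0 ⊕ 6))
((-3 ⊗ -1) ⊕ (0 ⊕ 6)) = -4

Expand innermost to outermost. Recall ⊕ takes the minimum of its arguments and ⊗ takes their sum. Working out the expression ((-3 ⊗ -1) ⊕ (0 ⊕ 6)) gives -4.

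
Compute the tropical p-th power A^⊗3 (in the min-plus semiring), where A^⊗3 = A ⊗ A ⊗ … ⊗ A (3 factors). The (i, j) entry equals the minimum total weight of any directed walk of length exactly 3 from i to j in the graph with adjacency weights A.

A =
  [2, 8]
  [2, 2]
A^⊗3 =
  [6, 12]
  [6, 6]

Each entry (A^⊗3)_ij equals the minimum over all length-3 walks i = v_0 → v_1 → … → v_3 = j of Σ_t A[v_t][v_{t+1}]. For example, for (i, j) = (0, 1) we minimise over 4 possible intermediate vertex sequences; the minimum is 12, attained along the walk 0 → 0 → 0 → 1.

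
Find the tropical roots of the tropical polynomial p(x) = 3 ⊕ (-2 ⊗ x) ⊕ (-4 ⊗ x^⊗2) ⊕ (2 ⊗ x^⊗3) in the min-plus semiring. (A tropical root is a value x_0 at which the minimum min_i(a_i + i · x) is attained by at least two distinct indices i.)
Roots: {-6, 2, 5}

Each tropical root is a break point of the lower envelope of the lines y = a_i + i · x (there are 4 lines, with slopes 0, 1, ..., 3). Only the lines that attain the minimum somewhere contribute to roots; other lines are dominated. Here the surviving (envelope) indices are i = 3, i = 2, i = 1, i = 0.
Intersections between consecutive envelope lines give the roots: for adjacent envelope indices i < j the intersection is x = (a_i − a_j) / (j − i). Reading off the sorted break points: {-6, 2, 5}.
Verification: at each break x_0, at least two indices attain the minimum of min_i(a_i + i · x_0).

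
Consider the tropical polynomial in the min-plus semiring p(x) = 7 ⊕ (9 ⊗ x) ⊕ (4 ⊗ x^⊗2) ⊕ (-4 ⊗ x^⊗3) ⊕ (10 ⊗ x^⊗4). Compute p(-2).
p(-2) = -10

A tropical monomial a ⊗ x^⊗i evaluates to a + i · x. Evaluating each term at x = -2:
  Term 0 contributes 7 + 0 · -2 = 7
  Term 1 contributes 9 + 1 · -2 = 7
  Term 2 contributes 4 + 2 · -2 = 0
  Term 3 contributes -4 + 3 · -2 = -10
  Term 4 contributes 10 + 4 · -2 = 2
p(-2) = ⊕ of these = min[7, 7, 0, -10, 2] = -10.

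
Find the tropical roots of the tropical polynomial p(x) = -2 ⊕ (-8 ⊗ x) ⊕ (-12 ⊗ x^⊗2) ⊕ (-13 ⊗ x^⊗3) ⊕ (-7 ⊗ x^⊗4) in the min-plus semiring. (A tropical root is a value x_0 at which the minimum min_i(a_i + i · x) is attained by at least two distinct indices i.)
Roots: {-6, 1, 4, 6}

Each tropical root is a break point of the lower envelope of the lines y = a_i + i · x (there are 5 lines, with slopes 0, 1, ..., 4). Only the lines that attain the minimum somewhere contribute to roots; other lines are dominated. Here the surviving (envelope) indices are i = 4, i = 3, i = 2, i = 1, i = 0.
Intersections between consecutive envelope lines give the roots: for adjacent envelope indices i < j the intersection is x = (a_i − a_j) / (j − i). Reading off the sorted break points: {-6, 1, 4, 6}.
Verification: at each break x_0, at least two indices attain the minimum of min_i(a_i + i · x_0).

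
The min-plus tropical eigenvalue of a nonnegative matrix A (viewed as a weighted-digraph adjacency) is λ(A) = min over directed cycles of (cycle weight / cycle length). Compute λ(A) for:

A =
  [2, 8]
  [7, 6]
λ(A) = 2

Enumerate directed cycles and compute their means (weight / length). Sample:
  cycle 0 → 0: weight = 2, length = 1, mean = 2/1 ≈ 2.000
  cycle 1 → 1: weight = 6, length = 1, mean = 6/1 ≈ 6.000
  cycle 0 → 1 → 0: weight = 15, length = 2, mean = 15/2 ≈ 7.500
  cycle 1 → 0 → 1: weight = 15, length = 2, mean = 15/2 ≈ 7.500
Minimum mean = 2.000, attained e.g. along the cycle 0 → 0 with weight 2 and length 1. So λ(A) = 2/1 = 2.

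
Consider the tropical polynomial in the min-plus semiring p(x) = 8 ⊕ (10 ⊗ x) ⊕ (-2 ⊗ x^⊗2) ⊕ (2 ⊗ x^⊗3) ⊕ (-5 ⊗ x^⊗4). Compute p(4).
p(4) = 6

A tropical monomial a ⊗ x^⊗i evaluates to a + i · x. Evaluating each term at x = 4:
  Term 0 contributes 8 + 0 · 4 = 8
  Term 1 contributes 10 + 1 · 4 = 14
  Term 2 contributes -2 + 2 · 4 = 6
  Term 3 contributes 2 + 3 · 4 = 14
  Term 4 contributes -5 + 4 · 4 = 11
p(4) = ⊕ of these = min[8, 14, 6, 14, 11] = 6.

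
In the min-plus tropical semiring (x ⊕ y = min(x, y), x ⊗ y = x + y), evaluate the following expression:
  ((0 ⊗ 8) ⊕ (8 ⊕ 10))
((0 ⊗ 8) ⊕ (8 ⊕ 10)) = 8

Expand innermost to outermost. Recall ⊕ takes the minimum of its arguments and ⊗ takes their sum. Working out the expression ((0 ⊗ 8) ⊕ (8 ⊕ 10)) gives 8.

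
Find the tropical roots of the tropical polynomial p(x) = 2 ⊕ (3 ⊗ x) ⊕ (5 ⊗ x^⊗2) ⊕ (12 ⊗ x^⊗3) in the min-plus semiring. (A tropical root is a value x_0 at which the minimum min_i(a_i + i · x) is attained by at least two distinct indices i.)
Roots: {-7, -2, -1}

Each tropical root is a break point of the lower envelope of the lines y = a_i + i · x (there are 4 lines, with slopes 0, 1, ..., 3). Only the lines that attain the minimum somewhere contribute to roots; other lines are dominated. Here the surviving (envelope) indices are i = 3, i = 2, i = 1, i = 0.
Intersections between consecutive envelope lines give the roots: for adjacent envelope indices i < j the intersection is x = (a_i − a_j) / (j − i). Reading off the sorted break points: {-7, -2, -1}.
Verification: at each break x_0, at least two indices attain the minimum of min_i(a_i + i · x_0).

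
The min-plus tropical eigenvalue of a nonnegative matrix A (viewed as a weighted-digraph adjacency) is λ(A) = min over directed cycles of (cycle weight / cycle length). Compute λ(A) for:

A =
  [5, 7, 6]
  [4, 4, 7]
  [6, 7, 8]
λ(A) = 4

Enumerate directed cycles and compute their means (weight / length). Sample:
  cycle 0 → 0: weight = 5, length = 1, mean = 5/1 ≈ 5.000
  cycle 1 → 1: weight = 4, length = 1, mean = 4/1 ≈ 4.000
  cycle 2 → 2: weight = 8, length = 1, mean = 8/1 ≈ 8.000
  cycle 0 → 1 → 0: weight = 11, length = 2, mean = 11/2 ≈ 5.500
  cycle 0 → 2 → 0: weight = 12, length = 2, mean = 12/2 ≈ 6.000
  cycle 1 → 0 → 1: weight = 11, length = 2, mean = 11/2 ≈ 5.500
Minimum mean = 4.000, attained e.g. along the cycle 1 → 1 with weight 4 and length 1. So λ(A) = 4/1 = 4.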